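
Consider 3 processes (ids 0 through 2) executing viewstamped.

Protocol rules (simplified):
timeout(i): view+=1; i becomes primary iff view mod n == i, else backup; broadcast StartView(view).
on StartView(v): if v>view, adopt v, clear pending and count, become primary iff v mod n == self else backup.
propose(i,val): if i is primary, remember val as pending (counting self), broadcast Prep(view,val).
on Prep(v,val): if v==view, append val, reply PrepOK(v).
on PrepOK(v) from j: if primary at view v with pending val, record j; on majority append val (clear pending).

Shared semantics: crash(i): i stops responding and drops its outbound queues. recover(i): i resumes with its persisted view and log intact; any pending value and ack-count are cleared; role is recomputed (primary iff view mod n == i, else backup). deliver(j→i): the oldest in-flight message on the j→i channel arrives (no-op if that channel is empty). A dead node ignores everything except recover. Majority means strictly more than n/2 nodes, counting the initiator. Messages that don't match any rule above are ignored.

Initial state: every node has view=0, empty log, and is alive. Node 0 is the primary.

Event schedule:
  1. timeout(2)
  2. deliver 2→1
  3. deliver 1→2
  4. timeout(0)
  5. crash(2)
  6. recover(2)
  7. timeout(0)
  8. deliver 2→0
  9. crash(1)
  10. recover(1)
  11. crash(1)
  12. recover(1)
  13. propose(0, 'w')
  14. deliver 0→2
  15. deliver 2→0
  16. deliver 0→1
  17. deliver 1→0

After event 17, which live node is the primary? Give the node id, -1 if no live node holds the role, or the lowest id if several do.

1

1. timeout(2):  <2:back v1 ->
2. deliver 2→1:  <1:prim v1 ->
3. deliver 1→2:  nop
4. timeout(0):  <0:back v1 ->
5. crash(2):  <2:✗back v1 ->
6. recover(2):  <2:back v1 ->
7. timeout(0):  <0:back v2 ->
8. deliver 2→0:  nop
9. crash(1):  <1:✗prim v1 ->
10. recover(1):  <1:prim v1 ->
11. crash(1):  <1:✗prim v1 ->
12. recover(1):  <1:prim v1 ->
13. propose(0,'w'):  nop
14. deliver 0→2:  nop
15. deliver 2→0:  nop
16. deliver 0→1:  nop
17. deliver 1→0:  nop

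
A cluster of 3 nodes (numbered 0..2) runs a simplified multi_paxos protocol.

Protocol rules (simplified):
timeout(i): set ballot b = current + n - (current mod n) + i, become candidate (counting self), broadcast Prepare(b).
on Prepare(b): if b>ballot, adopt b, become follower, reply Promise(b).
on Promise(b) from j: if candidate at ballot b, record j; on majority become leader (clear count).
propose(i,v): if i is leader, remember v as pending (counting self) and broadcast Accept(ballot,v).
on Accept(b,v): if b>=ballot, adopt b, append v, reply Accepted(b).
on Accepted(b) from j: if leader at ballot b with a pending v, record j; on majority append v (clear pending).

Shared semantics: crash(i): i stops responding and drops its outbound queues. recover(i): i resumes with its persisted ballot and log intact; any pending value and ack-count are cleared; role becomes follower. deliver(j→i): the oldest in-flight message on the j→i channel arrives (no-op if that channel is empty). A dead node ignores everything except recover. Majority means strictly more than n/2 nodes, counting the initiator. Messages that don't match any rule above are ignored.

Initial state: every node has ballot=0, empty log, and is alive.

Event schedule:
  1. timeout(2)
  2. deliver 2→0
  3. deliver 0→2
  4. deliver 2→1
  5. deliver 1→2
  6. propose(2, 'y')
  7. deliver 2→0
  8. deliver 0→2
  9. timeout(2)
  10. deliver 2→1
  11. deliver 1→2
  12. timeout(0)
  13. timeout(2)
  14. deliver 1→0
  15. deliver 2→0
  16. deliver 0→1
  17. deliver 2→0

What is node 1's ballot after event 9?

e1 timeout(2): 2[cand,b=5,-]
e2 deliver 2→0: 0[foll,b=5,-]
e3 deliver 0→2: 2[lead,b=5,-]
e4 deliver 2→1: 1[foll,b=5,-]
e5 deliver 1→2: ·
e6 propose(2,'y'): ·
e7 deliver 2→0: 0[foll,b=5,y]
e8 deliver 0→2: 2[lead,b=5,y]
e9 timeout(2): 2[cand,b=8,y]

5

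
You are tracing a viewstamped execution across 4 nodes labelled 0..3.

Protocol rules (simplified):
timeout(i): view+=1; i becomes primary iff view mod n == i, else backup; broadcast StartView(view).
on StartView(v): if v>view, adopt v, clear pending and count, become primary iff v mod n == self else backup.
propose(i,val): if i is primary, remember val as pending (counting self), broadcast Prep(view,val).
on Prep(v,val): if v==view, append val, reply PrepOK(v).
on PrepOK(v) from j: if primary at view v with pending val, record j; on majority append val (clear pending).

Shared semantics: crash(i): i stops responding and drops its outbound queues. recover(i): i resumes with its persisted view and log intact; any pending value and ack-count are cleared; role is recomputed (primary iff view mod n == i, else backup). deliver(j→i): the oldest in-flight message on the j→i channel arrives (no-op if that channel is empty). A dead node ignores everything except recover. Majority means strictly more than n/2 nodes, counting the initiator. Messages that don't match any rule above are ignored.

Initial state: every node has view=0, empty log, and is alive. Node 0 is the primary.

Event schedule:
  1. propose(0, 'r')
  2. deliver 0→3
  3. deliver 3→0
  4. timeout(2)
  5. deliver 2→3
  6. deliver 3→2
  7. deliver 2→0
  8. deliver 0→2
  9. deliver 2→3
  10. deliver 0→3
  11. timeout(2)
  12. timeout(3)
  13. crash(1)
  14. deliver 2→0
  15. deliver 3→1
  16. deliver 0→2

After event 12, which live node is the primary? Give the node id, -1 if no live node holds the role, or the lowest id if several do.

1. propose(0,'r'):  nop
2. deliver 0→3:  <3:back v0 r>
3. deliver 3→0:  nop
4. timeout(2):  <2:back v1 ->
5. deliver 2→3:  <3:back v1 r>
6. deliver 3→2:  nop
7. deliver 2→0:  <0:back v1 ->
8. deliver 0→2:  nop
9. deliver 2→3:  nop
10. deliver 0→3:  nop
11. timeout(2):  <2:prim v2 ->
12. timeout(3):  <3:back v2 r>

2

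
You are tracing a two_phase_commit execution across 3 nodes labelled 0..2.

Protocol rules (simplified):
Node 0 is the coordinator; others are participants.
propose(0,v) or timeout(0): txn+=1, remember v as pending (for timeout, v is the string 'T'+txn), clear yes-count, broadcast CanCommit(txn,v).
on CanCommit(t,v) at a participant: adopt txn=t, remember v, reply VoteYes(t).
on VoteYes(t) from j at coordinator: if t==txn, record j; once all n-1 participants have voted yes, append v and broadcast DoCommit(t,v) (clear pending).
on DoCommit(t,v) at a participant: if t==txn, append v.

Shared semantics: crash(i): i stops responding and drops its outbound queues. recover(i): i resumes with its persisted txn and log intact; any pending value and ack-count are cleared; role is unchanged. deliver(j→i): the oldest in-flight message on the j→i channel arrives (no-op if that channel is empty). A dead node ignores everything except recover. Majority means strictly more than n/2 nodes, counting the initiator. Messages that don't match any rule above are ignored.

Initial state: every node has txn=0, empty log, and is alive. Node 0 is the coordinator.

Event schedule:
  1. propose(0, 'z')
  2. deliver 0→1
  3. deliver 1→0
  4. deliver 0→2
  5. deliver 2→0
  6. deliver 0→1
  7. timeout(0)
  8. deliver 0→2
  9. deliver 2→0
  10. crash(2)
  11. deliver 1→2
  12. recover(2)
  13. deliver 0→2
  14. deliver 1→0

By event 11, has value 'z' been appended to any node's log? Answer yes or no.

e1 propose(0,'z'): 0[coor,t=1,-]
e2 deliver 0→1: 1[part,t=1,-]
e3 deliver 1→0: ·
e4 deliver 0→2: 2[part,t=1,-]
e5 deliver 2→0: 0[coor,t=1,z]
e6 deliver 0→1: 1[part,t=1,z]
e7 timeout(0): 0[coor,t=2,z]
e8 deliver 0→2: 2[part,t=1,z]
e9 deliver 2→0: ·
e10 crash(2): 2[✗part,t=1,z]
e11 deliver 1→2: ·

yes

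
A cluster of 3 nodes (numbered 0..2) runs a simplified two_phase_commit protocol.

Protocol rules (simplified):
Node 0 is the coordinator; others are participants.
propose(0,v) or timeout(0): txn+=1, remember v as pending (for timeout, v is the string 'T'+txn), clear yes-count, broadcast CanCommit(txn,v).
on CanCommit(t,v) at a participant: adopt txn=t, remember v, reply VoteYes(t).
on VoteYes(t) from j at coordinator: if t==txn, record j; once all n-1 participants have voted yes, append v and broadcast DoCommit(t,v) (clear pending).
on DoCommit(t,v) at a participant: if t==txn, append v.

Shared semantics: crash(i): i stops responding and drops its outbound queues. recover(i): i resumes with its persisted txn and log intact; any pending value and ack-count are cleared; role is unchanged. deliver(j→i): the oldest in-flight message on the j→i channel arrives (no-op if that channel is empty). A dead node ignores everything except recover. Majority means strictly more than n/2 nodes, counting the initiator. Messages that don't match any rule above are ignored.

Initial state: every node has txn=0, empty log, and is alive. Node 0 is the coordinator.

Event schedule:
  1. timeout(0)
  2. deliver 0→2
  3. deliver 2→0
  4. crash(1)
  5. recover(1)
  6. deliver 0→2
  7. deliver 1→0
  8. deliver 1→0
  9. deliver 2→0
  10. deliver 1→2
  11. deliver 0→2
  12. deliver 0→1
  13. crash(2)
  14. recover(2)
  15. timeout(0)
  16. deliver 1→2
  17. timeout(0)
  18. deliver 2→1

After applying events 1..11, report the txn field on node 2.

step 1 timeout(0): 0={coor,t=1,log=-}
step 2 deliver 0→2: 2={part,t=1,log=-}
step 3 deliver 2→0: —
step 4 crash(1): 1={✗part,t=0,log=-}
step 5 recover(1): 1={part,t=0,log=-}
step 6 deliver 0→2: —
step 7 deliver 1→0: —
step 8 deliver 1→0: —
step 9 deliver 2→0: —
step 10 deliver 1→2: —
step 11 deliver 0→2: —

1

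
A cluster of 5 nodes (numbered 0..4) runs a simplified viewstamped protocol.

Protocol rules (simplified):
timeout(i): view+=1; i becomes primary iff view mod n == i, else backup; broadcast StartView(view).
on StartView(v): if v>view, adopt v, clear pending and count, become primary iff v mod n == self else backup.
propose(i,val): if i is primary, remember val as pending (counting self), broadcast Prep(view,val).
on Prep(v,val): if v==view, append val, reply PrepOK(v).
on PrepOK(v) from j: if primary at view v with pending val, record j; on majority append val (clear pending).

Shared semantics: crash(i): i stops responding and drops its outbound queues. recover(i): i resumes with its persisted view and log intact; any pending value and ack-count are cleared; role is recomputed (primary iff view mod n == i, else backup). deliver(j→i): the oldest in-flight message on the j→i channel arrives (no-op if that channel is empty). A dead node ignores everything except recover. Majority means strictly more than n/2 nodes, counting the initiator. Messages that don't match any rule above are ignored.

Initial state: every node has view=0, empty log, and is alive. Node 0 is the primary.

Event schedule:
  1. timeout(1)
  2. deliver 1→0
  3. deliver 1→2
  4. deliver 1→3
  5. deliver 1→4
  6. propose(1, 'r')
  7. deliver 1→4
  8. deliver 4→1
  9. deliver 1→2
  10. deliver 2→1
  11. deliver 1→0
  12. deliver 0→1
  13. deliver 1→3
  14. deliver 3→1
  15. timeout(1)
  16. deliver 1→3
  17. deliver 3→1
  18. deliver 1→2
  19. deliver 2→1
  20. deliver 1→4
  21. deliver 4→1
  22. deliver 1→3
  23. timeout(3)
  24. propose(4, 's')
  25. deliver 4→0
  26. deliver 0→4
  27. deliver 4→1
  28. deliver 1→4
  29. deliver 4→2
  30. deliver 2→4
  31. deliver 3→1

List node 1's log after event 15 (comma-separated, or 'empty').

[1] timeout(1) → N1(prim v1 [-])
[2] deliver 1→0 → N0(back v1 [-])
[3] deliver 1→2 → N2(back v1 [-])
[4] deliver 1→3 → N3(back v1 [-])
[5] deliver 1→4 → N4(back v1 [-])
[6] propose(1,'r') → ∅
[7] deliver 1→4 → N4(back v1 [r])
[8] deliver 4→1 → ∅
[9] deliver 1→2 → N2(back v1 [r])
[10] deliver 2→1 → N1(prim v1 [r])
[11] deliver 1→0 → N0(back v1 [r])
[12] deliver 0→1 → ∅
[13] deliver 1→3 → N3(back v1 [r])
[14] deliver 3→1 → ∅
[15] timeout(1) → N1(back v2 [r])

r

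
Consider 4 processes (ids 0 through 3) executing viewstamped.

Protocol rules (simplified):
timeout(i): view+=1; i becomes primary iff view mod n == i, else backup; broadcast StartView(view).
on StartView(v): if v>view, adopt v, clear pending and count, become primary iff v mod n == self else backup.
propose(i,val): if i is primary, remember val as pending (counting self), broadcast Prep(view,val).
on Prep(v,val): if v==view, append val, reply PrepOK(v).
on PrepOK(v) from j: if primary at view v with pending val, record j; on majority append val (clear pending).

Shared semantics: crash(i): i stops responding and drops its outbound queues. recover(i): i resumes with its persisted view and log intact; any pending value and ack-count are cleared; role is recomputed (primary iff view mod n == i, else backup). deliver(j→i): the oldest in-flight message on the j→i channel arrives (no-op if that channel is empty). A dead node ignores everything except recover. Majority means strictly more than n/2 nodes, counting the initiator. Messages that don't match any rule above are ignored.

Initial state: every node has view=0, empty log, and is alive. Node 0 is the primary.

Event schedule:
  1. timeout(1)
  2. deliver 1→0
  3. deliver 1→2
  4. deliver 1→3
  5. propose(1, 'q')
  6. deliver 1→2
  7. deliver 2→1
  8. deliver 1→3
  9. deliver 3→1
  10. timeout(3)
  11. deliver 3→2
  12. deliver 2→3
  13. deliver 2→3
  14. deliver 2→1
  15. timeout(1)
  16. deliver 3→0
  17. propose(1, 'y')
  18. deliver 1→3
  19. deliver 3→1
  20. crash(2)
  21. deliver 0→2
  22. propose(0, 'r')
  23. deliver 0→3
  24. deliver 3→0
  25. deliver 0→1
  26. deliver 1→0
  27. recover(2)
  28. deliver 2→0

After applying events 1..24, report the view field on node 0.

2

e1 timeout(1): 1[prim,v=1,-]
e2 deliver 1→0: 0[back,v=1,-]
e3 deliver 1→2: 2[back,v=1,-]
e4 deliver 1→3: 3[back,v=1,-]
e5 propose(1,'q'): ·
e6 deliver 1→2: 2[back,v=1,q]
e7 deliver 2→1: ·
e8 deliver 1→3: 3[back,v=1,q]
e9 deliver 3→1: 1[prim,v=1,q]
e10 timeout(3): 3[back,v=2,q]
e11 deliver 3→2: 2[prim,v=2,q]
e12 deliver 2→3: ·
e13 deliver 2→3: ·
e14 deliver 2→1: ·
e15 timeout(1): 1[back,v=2,q]
e16 deliver 3→0: 0[back,v=2,-]
e17 propose(1,'y'): ·
e18 deliver 1→3: ·
e19 deliver 3→1: ·
e20 crash(2): 2[✗prim,v=2,q]
e21 deliver 0→2: ·
e22 propose(0,'r'): ·
e23 deliver 0→3: ·
e24 deliver 3→0: ·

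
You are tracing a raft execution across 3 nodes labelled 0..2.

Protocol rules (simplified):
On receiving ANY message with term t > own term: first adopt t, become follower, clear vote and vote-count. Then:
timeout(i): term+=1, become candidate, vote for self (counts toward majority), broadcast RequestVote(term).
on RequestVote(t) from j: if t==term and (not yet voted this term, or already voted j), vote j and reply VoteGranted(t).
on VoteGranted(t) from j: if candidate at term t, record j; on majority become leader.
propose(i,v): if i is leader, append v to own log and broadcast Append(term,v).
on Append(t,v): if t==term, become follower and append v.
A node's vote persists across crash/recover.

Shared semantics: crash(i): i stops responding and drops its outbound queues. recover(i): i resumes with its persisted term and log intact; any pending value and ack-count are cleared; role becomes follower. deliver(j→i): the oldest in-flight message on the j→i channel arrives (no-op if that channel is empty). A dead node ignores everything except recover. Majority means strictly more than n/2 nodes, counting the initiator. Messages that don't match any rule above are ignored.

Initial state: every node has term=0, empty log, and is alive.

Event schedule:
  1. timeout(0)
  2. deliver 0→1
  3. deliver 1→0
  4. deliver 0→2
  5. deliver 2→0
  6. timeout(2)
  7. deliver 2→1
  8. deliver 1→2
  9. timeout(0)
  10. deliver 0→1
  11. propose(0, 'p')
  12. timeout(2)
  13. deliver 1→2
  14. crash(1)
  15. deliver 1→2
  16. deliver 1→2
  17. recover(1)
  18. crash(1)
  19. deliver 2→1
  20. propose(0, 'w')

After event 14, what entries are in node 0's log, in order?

empty

[1] timeout(0) → N0(cand t1 [-])
[2] deliver 0→1 → N1(foll t1 [-])
[3] deliver 1→0 → N0(lead t1 [-])
[4] deliver 0→2 → N2(foll t1 [-])
[5] deliver 2→0 → ∅
[6] timeout(2) → N2(cand t2 [-])
[7] deliver 2→1 → N1(foll t2 [-])
[8] deliver 1→2 → N2(lead t2 [-])
[9] timeout(0) → N0(cand t2 [-])
[10] deliver 0→1 → ∅
[11] propose(0,'p') → ∅
[12] timeout(2) → N2(cand t3 [-])
[13] deliver 1→2 → ∅
[14] crash(1) → N1(✗foll t2 [-])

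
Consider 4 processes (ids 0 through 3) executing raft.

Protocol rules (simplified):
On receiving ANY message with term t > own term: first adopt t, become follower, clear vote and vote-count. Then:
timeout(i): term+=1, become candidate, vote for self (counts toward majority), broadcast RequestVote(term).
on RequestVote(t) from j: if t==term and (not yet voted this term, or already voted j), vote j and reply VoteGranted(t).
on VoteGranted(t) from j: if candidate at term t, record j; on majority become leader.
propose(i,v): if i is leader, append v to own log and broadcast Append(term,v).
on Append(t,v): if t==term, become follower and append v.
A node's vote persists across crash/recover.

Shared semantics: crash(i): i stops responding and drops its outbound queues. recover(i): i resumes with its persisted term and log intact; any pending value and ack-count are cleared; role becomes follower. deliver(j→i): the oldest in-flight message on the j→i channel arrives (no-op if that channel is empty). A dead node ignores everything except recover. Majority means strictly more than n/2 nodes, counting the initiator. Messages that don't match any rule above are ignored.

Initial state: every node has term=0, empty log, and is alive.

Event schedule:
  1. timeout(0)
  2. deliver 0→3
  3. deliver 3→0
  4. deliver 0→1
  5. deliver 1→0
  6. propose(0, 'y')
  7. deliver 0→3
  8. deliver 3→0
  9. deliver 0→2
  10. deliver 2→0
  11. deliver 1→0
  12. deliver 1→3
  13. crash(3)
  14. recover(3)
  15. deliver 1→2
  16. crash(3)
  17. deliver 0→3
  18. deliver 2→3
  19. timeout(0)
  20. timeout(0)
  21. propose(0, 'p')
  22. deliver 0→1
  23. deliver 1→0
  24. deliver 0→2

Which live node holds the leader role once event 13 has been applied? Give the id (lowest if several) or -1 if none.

after 1 — timeout(0): n0:cand/t1/[-]
after 2 — deliver 0→3: n3:foll/t1/[-]
after 3 — deliver 3→0: ·
after 4 — deliver 0→1: n1:foll/t1/[-]
after 5 — deliver 1→0: n0:lead/t1/[-]
after 6 — propose(0,'y'): n0:lead/t1/[y]
after 7 — deliver 0→3: n3:foll/t1/[y]
after 8 — deliver 3→0: ·
after 9 — deliver 0→2: n2:foll/t1/[-]
after 10 — deliver 2→0: ·
after 11 — deliver 1→0: ·
after 12 — deliver 1→3: ·
after 13 — crash(3): n3:✗foll/t1/[y]

0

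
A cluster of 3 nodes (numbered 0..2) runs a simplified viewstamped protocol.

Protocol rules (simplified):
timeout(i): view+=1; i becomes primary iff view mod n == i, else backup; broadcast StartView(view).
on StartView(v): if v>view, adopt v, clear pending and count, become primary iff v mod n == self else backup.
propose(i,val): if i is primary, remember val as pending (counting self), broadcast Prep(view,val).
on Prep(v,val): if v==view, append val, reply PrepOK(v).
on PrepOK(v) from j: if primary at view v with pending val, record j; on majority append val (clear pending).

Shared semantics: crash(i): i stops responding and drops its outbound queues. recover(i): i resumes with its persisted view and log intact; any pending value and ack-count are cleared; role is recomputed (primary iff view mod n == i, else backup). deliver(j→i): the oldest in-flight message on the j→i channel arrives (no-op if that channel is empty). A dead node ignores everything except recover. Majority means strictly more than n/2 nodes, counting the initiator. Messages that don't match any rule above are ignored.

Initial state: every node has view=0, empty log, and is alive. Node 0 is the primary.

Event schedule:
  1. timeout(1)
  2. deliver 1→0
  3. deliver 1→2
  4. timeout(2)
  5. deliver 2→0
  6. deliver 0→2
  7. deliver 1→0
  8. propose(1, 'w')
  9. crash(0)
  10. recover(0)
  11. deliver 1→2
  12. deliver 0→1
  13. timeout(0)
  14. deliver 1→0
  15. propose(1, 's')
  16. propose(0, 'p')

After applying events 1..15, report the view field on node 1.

[1] timeout(1) → N1(prim v1 [-])
[2] deliver 1→0 → N0(back v1 [-])
[3] deliver 1→2 → N2(back v1 [-])
[4] timeout(2) → N2(prim v2 [-])
[5] deliver 2→0 → N0(back v2 [-])
[6] deliver 0→2 → ∅
[7] deliver 1→0 → ∅
[8] propose(1,'w') → ∅
[9] crash(0) → N0(✗back v2 [-])
[10] recover(0) → N0(back v2 [-])
[11] deliver 1→2 → ∅
[12] deliver 0→1 → ∅
[13] timeout(0) → N0(prim v3 [-])
[14] deliver 1→0 → ∅
[15] propose(1,'s') → ∅

1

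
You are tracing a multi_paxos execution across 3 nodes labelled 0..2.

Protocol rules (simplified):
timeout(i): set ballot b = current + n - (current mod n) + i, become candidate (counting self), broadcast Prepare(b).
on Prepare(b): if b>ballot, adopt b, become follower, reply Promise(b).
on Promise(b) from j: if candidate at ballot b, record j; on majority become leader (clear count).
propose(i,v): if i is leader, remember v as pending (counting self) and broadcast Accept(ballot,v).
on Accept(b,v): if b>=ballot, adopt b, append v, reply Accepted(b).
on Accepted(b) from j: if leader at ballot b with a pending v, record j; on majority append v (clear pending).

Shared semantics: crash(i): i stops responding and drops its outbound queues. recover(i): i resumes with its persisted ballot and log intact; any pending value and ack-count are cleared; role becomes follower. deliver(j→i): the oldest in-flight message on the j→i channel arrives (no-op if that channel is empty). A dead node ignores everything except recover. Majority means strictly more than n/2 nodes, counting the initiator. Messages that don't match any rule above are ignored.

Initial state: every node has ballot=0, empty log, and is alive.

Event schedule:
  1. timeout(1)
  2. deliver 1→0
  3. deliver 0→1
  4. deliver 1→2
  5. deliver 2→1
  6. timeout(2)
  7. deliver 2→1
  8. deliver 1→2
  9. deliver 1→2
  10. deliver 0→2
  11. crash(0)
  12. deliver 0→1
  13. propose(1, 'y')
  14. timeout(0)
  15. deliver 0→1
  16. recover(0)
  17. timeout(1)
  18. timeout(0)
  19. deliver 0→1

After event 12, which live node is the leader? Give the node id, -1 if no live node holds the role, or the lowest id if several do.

2

after 1 — timeout(1): n1:cand/b4/[-]
after 2 — deliver 1→0: n0:foll/b4/[-]
after 3 — deliver 0→1: n1:lead/b4/[-]
after 4 — deliver 1→2: n2:foll/b4/[-]
after 5 — deliver 2→1: ·
after 6 — timeout(2): n2:cand/b8/[-]
after 7 — deliver 2→1: n1:foll/b8/[-]
after 8 — deliver 1→2: n2:lead/b8/[-]
after 9 — deliver 1→2: ·
after 10 — deliver 0→2: ·
after 11 — crash(0): n0:✗foll/b4/[-]
after 12 — deliver 0→1: ·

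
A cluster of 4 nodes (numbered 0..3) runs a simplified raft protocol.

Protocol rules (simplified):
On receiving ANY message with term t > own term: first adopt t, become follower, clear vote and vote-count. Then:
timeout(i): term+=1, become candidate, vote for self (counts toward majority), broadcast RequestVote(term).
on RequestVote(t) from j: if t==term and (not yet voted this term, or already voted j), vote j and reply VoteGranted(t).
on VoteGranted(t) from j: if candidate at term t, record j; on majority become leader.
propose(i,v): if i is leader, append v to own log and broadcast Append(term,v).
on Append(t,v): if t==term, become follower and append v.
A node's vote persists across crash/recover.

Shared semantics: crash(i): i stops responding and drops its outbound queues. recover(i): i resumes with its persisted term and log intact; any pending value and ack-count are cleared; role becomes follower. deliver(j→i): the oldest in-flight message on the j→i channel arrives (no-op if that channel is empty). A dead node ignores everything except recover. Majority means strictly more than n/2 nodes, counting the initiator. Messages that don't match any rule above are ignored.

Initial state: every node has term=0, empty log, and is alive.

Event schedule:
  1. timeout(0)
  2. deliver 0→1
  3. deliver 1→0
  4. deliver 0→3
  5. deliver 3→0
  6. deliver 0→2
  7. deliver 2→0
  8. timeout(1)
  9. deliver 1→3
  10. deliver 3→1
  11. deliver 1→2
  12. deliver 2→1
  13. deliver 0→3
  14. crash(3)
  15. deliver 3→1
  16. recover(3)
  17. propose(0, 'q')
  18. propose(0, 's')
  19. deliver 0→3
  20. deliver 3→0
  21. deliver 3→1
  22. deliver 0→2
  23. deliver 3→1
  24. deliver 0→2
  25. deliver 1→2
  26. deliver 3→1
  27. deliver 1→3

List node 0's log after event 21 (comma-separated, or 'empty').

q,s

1. timeout(0):  <0:cand t1 ->
2. deliver 0→1:  <1:foll t1 ->
3. deliver 1→0:  nop
4. deliver 0→3:  <3:foll t1 ->
5. deliver 3→0:  <0:lead t1 ->
6. deliver 0→2:  <2:foll t1 ->
7. deliver 2→0:  nop
8. timeout(1):  <1:cand t2 ->
9. deliver 1→3:  <3:foll t2 ->
10. deliver 3→1:  nop
11. deliver 1→2:  <2:foll t2 ->
12. deliver 2→1:  <1:lead t2 ->
13. deliver 0→3:  nop
14. crash(3):  <3:✗foll t2 ->
15. deliver 3→1:  nop
16. recover(3):  <3:foll t2 ->
17. propose(0,'q'):  <0:lead t1 q>
18. propose(0,'s'):  <0:lead t1 q,s>
19. deliver 0→3:  nop
20. deliver 3→0:  nop
21. deliver 3→1:  nop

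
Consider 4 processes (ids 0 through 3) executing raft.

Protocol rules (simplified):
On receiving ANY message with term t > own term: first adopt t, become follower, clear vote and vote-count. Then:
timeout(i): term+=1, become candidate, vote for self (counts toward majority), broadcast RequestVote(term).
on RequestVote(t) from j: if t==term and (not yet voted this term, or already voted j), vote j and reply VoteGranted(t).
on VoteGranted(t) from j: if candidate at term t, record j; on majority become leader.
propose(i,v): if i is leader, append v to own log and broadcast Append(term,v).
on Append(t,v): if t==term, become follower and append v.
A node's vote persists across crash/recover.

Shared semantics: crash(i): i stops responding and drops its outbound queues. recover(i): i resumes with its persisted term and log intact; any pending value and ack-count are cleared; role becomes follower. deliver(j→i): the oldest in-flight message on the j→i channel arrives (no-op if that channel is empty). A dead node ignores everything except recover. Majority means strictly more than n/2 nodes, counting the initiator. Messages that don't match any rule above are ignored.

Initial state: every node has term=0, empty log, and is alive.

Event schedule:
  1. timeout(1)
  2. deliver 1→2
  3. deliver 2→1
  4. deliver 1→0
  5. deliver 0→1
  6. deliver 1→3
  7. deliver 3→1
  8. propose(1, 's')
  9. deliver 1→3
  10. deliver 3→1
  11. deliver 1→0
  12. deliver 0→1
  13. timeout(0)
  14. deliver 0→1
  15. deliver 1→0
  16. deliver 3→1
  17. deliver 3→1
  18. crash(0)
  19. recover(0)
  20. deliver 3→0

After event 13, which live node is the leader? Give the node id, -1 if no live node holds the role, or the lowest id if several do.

1

[1] timeout(1) → N1(cand t1 [-])
[2] deliver 1→2 → N2(foll t1 [-])
[3] deliver 2→1 → ∅
[4] deliver 1→0 → N0(foll t1 [-])
[5] deliver 0→1 → N1(lead t1 [-])
[6] deliver 1→3 → N3(foll t1 [-])
[7] deliver 3→1 → ∅
[8] propose(1,'s') → N1(lead t1 [s])
[9] deliver 1→3 → N3(foll t1 [s])
[10] deliver 3→1 → ∅
[11] deliver 1→0 → N0(foll t1 [s])
[12] deliver 0→1 → ∅
[13] timeout(0) → N0(cand t2 [s])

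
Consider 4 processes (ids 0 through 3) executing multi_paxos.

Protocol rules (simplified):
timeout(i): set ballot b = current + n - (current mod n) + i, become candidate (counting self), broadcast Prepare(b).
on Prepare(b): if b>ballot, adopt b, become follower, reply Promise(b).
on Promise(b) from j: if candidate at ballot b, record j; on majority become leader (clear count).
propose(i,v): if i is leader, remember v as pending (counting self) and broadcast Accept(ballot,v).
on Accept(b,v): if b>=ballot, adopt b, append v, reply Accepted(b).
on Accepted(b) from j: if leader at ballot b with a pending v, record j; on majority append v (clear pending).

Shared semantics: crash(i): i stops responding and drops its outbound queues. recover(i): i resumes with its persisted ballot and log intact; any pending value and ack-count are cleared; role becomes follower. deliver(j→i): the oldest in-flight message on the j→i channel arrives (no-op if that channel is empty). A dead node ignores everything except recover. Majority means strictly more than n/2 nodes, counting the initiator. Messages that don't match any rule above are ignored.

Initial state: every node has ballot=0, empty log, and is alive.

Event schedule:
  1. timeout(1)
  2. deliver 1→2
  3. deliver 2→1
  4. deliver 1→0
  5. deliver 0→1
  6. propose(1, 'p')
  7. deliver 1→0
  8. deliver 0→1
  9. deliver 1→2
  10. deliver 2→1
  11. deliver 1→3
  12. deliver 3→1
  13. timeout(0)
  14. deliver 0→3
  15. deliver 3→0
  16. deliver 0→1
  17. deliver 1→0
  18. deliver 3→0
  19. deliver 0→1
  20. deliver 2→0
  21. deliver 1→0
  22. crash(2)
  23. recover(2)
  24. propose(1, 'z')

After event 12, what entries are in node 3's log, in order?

after 1 — timeout(1): n1:cand/b5/[-]
after 2 — deliver 1→2: n2:foll/b5/[-]
after 3 — deliver 2→1: ·
after 4 — deliver 1→0: n0:foll/b5/[-]
after 5 — deliver 0→1: n1:lead/b5/[-]
after 6 — propose(1,'p'): ·
after 7 — deliver 1→0: n0:foll/b5/[p]
after 8 — deliver 0→1: ·
after 9 — deliver 1→2: n2:foll/b5/[p]
after 10 — deliver 2→1: n1:lead/b5/[p]
after 11 — deliver 1→3: n3:foll/b5/[-]
after 12 — deliver 3→1: ·

empty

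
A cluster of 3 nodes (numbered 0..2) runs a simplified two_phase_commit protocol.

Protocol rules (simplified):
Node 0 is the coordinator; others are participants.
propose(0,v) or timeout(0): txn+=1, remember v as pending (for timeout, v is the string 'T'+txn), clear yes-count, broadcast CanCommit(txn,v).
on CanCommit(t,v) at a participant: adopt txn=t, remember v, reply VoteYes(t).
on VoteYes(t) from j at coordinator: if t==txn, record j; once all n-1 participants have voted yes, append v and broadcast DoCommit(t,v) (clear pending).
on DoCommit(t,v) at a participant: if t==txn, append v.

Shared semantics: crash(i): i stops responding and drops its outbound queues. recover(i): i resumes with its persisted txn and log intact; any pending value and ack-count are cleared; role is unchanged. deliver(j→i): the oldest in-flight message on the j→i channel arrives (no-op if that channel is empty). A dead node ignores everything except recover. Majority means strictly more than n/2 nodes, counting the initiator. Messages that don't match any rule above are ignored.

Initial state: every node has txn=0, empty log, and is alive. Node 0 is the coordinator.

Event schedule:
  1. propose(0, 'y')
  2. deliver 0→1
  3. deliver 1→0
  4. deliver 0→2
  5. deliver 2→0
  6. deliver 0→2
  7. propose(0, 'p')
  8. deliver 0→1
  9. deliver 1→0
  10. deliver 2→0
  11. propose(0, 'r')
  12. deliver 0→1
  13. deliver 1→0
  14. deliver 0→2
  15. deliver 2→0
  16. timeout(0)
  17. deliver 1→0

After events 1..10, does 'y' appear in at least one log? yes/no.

after 1 — propose(0,'y'): n0:coor/t1/[-]
after 2 — deliver 0→1: n1:part/t1/[-]
after 3 — deliver 1→0: ·
after 4 — deliver 0→2: n2:part/t1/[-]
after 5 — deliver 2→0: n0:coor/t1/[y]
after 6 — deliver 0→2: n2:part/t1/[y]
after 7 — propose(0,'p'): n0:coor/t2/[y]
after 8 — deliver 0→1: n1:part/t1/[y]
after 9 — deliver 1→0: ·
after 10 — deliver 2→0: ·

yes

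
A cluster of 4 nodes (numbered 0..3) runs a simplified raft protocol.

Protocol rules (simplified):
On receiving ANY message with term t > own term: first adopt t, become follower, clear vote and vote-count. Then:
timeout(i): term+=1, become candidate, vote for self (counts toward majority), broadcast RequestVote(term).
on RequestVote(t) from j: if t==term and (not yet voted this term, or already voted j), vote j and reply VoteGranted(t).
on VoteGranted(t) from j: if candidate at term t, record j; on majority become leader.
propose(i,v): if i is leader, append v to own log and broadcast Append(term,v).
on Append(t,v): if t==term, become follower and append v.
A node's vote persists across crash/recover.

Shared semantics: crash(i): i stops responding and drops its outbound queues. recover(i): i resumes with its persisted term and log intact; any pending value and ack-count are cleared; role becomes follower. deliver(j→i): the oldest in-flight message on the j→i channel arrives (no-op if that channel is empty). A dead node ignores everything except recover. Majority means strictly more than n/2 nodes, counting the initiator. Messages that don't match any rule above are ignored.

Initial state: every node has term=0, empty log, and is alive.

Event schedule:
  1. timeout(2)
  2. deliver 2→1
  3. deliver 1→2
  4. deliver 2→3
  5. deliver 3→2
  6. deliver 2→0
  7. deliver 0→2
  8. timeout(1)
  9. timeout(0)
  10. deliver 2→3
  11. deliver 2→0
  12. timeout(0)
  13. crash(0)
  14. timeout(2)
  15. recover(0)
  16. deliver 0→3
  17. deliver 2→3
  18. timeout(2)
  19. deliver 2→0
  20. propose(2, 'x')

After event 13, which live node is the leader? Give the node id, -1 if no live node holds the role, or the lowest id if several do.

2

1. timeout(2):  <2:cand t1 ->
2. deliver 2→1:  <1:foll t1 ->
3. deliver 1→2:  nop
4. deliver 2→3:  <3:foll t1 ->
5. deliver 3→2:  <2:lead t1 ->
6. deliver 2→0:  <0:foll t1 ->
7. deliver 0→2:  nop
8. timeout(1):  <1:cand t2 ->
9. timeout(0):  <0:cand t2 ->
10. deliver 2→3:  nop
11. deliver 2→0:  nop
12. timeout(0):  <0:cand t3 ->
13. crash(0):  <0:✗cand t3 ->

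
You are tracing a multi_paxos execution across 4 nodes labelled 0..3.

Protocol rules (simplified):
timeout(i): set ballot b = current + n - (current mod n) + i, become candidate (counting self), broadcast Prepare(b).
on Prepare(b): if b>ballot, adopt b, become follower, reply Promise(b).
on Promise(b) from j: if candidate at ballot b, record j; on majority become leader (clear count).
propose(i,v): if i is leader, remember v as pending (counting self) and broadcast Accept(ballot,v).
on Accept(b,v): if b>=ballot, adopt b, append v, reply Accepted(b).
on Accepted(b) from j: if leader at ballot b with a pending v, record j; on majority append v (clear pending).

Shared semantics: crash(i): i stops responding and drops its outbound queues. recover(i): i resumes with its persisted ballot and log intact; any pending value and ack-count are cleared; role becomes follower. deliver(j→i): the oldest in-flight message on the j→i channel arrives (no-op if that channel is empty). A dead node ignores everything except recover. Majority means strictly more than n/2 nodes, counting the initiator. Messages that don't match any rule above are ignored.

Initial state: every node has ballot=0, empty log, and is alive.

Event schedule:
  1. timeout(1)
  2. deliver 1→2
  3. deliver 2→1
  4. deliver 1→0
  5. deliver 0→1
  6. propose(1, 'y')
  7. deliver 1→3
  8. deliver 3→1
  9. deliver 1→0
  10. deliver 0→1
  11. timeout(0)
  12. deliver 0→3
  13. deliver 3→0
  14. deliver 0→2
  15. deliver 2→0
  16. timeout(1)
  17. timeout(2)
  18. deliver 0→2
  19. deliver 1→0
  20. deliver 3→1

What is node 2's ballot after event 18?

[1] timeout(1) → N1(cand b5 [-])
[2] deliver 1→2 → N2(foll b5 [-])
[3] deliver 2→1 → ∅
[4] deliver 1→0 → N0(foll b5 [-])
[5] deliver 0→1 → N1(lead b5 [-])
[6] propose(1,'y') → ∅
[7] deliver 1→3 → N3(foll b5 [-])
[8] deliver 3→1 → ∅
[9] deliver 1→0 → N0(foll b5 [y])
[10] deliver 0→1 → ∅
[11] timeout(0) → N0(cand b8 [y])
[12] deliver 0→3 → N3(foll b8 [-])
[13] deliver 3→0 → ∅
[14] deliver 0→2 → N2(foll b8 [-])
[15] deliver 2→0 → N0(lead b8 [y])
[16] timeout(1) → N1(cand b9 [-])
[17] timeout(2) → N2(cand b14 [-])
[18] deliver 0→2 → ∅

14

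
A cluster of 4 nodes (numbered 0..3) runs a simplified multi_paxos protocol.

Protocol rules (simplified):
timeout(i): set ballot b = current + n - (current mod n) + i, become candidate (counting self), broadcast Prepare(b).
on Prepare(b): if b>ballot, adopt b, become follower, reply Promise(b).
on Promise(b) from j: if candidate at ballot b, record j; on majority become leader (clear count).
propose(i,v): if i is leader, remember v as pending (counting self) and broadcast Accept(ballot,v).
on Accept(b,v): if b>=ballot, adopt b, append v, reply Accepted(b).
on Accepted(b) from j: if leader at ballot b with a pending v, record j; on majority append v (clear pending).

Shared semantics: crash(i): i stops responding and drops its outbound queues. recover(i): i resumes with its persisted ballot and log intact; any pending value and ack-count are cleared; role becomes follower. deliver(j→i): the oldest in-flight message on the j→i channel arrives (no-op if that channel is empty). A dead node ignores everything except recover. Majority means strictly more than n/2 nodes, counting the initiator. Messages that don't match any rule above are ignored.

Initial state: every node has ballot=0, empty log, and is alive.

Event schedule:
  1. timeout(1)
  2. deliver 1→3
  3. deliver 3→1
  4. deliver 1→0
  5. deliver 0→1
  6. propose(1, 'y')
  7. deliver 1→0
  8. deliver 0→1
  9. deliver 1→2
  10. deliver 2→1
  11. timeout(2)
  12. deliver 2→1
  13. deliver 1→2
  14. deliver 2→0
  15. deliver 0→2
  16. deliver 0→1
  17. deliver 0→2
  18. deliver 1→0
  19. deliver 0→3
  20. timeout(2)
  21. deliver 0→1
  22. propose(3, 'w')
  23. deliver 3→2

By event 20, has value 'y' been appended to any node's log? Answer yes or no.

yes

step 1 timeout(1): 1={cand,b=5,log=-}
step 2 deliver 1→3: 3={foll,b=5,log=-}
step 3 deliver 3→1: —
step 4 deliver 1→0: 0={foll,b=5,log=-}
step 5 deliver 0→1: 1={lead,b=5,log=-}
step 6 propose(1,'y'): —
step 7 deliver 1→0: 0={foll,b=5,log=y}
step 8 deliver 0→1: —
step 9 deliver 1→2: 2={foll,b=5,log=-}
step 10 deliver 2→1: —
step 11 timeout(2): 2={cand,b=10,log=-}
step 12 deliver 2→1: 1={foll,b=10,log=-}
step 13 deliver 1→2: —
step 14 deliver 2→0: 0={foll,b=10,log=y}
step 15 deliver 0→2: —
step 16 deliver 0→1: —
step 17 deliver 0→2: —
step 18 deliver 1→0: —
step 19 deliver 0→3: —
step 20 timeout(2): 2={cand,b=14,log=-}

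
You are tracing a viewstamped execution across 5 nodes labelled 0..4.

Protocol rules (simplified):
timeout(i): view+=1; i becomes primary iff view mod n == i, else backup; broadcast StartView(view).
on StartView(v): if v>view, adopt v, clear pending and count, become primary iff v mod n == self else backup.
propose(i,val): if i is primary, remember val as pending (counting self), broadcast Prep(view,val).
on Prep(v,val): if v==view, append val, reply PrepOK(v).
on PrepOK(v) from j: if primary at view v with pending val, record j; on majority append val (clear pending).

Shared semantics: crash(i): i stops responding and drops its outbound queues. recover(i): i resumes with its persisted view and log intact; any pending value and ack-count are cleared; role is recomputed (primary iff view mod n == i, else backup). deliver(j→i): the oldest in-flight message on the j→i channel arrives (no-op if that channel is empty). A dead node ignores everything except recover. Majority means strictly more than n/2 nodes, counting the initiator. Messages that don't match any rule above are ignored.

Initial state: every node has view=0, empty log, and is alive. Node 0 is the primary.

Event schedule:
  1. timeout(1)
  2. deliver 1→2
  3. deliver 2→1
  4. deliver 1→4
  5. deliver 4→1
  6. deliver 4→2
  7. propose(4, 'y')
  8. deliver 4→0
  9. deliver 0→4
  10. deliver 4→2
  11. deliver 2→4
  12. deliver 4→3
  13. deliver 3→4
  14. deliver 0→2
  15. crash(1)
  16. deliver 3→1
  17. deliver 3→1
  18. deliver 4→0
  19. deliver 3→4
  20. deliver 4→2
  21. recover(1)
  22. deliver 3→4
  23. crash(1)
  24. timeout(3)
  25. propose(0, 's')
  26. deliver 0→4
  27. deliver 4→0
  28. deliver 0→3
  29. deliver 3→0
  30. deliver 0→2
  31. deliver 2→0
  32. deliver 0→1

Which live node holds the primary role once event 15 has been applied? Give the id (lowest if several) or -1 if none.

0

step 1 timeout(1): 1={prim,v=1,log=-}
step 2 deliver 1→2: 2={back,v=1,log=-}
step 3 deliver 2→1: —
step 4 deliver 1→4: 4={back,v=1,log=-}
step 5 deliver 4→1: —
step 6 deliver 4→2: —
step 7 propose(4,'y'): —
step 8 deliver 4→0: —
step 9 deliver 0→4: —
step 10 deliver 4→2: —
step 11 deliver 2→4: —
step 12 deliver 4→3: —
step 13 deliver 3→4: —
step 14 deliver 0→2: —
step 15 crash(1): 1={✗prim,v=1,log=-}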